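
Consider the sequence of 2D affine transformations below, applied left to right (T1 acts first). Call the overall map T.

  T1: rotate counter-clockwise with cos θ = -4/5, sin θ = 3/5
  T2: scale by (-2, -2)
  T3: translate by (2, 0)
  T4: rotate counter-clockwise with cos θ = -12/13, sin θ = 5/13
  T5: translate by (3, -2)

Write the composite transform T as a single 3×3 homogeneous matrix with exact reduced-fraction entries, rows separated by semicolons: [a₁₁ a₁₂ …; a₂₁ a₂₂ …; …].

T = [-66/65 -112/65 15/13; 112/65 -66/65 -16/13; 0 0 1]

T1 = [-4/5 -3/5 0; 3/5 -4/5 0; 0 0 1]
T2·T1 = [8/5 6/5 0; -6/5 8/5 0; 0 0 1]
T3·…·T1 = [8/5 6/5 2; -6/5 8/5 0; 0 0 1]
T4·…·T1 = [-66/65 -112/65 -24/13; 112/65 -66/65 10/13; 0 0 1]
T5·…·T1 = [-66/65 -112/65 15/13; 112/65 -66/65 -16/13; 0 0 1]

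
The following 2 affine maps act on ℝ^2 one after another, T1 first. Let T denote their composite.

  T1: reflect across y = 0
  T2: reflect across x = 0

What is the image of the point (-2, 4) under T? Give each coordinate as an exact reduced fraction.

T1 reflect across y = 0: (-2, 4) → (-2, -4)
T2 reflect across x = 0: (-2, -4) → (2, -4)

T(p) = (2, -4)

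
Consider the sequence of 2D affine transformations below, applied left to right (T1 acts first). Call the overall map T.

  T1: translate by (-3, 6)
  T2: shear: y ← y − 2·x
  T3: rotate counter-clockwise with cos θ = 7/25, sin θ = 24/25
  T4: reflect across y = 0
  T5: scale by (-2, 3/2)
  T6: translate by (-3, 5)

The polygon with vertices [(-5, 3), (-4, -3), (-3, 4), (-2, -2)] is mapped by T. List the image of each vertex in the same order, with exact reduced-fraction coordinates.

T1 translate by (-3, 6): (-5, 3) → (-8, 9); (-4, -3) → (-7, 3); (-3, 4) → (-6, 10); (-2, -2) → (-5, 4)
T2 shear: y ← y − 2·x: (-8, 9) → (-8, 25); (-7, 3) → (-7, 17); (-6, 10) → (-6, 22); (-5, 4) → (-5, 14)
T3 rotate counter-clockwise with cos θ = 7/25, sin θ = 24/25: (-8, 25) → (-656/25, -17/25); (-7, 17) → (-457/25, -49/25); (-6, 22) → (-114/5, 2/5); (-5, 14) → (-371/25, -22/25)
T4 reflect across y = 0: (-656/25, -17/25) → (-656/25, 17/25); (-457/25, -49/25) → (-457/25, 49/25); (-114/5, 2/5) → (-114/5, -2/5); (-371/25, -22/25) → (-371/25, 22/25)
T5 scale by (-2, 3/2): (-656/25, 17/25) → (1312/25, 51/50); (-457/25, 49/25) → (914/25, 147/50); (-114/5, -2/5) → (228/5, -3/5); (-371/25, 22/25) → (742/25, 33/25)
T6 translate by (-3, 5): (1312/25, 51/50) → (1237/25, 301/50); (914/25, 147/50) → (839/25, 397/50); (228/5, -3/5) → (213/5, 22/5); (742/25, 33/25) → (667/25, 158/25)

image vertices: (1237/25, 301/50), (839/25, 397/50), (213/5, 22/5), (667/25, 158/25)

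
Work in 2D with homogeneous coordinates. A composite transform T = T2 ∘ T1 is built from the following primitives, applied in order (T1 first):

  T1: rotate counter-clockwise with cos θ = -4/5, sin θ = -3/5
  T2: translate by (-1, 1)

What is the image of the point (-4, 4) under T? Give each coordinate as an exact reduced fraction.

T1 rotate counter-clockwise with cos θ = -4/5, sin θ = -3/5: (-4, 4) → (28/5, -4/5)
T2 translate by (-1, 1): (28/5, -4/5) → (23/5, 1/5)

T(p) = (23/5, 1/5)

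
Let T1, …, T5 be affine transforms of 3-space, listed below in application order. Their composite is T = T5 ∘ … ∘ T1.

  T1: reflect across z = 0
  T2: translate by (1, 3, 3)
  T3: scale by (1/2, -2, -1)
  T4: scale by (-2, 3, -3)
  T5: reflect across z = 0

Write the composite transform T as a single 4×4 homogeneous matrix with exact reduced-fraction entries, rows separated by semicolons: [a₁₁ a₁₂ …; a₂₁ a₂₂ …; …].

T1 = [1 0 0 0; 0 1 0 0; 0 0 -1 0; 0 0 0 1]
T2·T1 = [1 0 0 1; 0 1 0 3; 0 0 -1 3; 0 0 0 1]
T3·…·T1 = [1/2 0 0 1/2; 0 -2 0 -6; 0 0 1 -3; 0 0 0 1]
T4·…·T1 = [-1 0 0 -1; 0 -6 0 -18; 0 0 -3 9; 0 0 0 1]
T5·…·T1 = [-1 0 0 -1; 0 -6 0 -18; 0 0 3 -9; 0 0 0 1]

T = [-1 0 0 -1; 0 -6 0 -18; 0 0 3 -9; 0 0 0 1]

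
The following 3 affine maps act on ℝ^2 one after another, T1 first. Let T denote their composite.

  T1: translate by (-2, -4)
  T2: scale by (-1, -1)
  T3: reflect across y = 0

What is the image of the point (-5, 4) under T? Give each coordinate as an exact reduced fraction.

T(p) = (7, 0)

T1 translate by (-2, -4): (-5, 4) → (-7, 0)
T2 scale by (-1, -1): (-7, 0) → (7, 0)
T3 reflect across y = 0: (7, 0) → (7, 0)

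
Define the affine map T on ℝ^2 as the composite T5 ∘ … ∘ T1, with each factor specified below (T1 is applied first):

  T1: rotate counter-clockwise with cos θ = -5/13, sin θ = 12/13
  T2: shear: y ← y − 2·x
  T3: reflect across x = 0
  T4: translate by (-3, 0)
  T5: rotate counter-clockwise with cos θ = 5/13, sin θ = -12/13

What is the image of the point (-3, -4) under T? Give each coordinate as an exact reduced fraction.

T(p) = (-2214/169, 514/169)

T1 rotate counter-clockwise with cos θ = -5/13, sin θ = 12/13: (-3, -4) → (63/13, -16/13)
T2 shear: y ← y − 2·x: (63/13, -16/13) → (63/13, -142/13)
T3 reflect across x = 0: (63/13, -142/13) → (-63/13, -142/13)
T4 translate by (-3, 0): (-63/13, -142/13) → (-102/13, -142/13)
T5 rotate counter-clockwise with cos θ = 5/13, sin θ = -12/13: (-102/13, -142/13) → (-2214/169, 514/169)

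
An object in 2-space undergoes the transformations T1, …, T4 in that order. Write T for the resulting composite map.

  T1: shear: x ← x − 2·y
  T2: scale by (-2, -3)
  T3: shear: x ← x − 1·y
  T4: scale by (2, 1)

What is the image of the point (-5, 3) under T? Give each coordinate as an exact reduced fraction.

T1 shear: x ← x − 2·y: (-5, 3) → (-11, 3)
T2 scale by (-2, -3): (-11, 3) → (22, -9)
T3 shear: x ← x − 1·y: (22, -9) → (31, -9)
T4 scale by (2, 1): (31, -9) → (62, -9)

T(p) = (62, -9)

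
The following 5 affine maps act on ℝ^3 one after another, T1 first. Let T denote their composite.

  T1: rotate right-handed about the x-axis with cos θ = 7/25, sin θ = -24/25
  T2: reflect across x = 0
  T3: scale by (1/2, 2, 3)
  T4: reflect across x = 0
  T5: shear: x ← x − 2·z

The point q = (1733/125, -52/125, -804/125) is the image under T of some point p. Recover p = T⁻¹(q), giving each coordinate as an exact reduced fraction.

T1 = [1 0 0 0; 0 7/25 24/25 0; 0 -24/25 7/25 0; 0 0 0 1]
T2·T1 = [-1 0 0 0; 0 7/25 24/25 0; 0 -24/25 7/25 0; 0 0 0 1]
T3·…·T1 = [-1/2 0 0 0; 0 14/25 48/25 0; 0 -72/25 21/25 0; 0 0 0 1]
T4·…·T1 = [1/2 0 0 0; 0 14/25 48/25 0; 0 -72/25 21/25 0; 0 0 0 1]
T5·…·T1 = [1/2 144/25 -42/25 0; 0 14/25 48/25 0; 0 -72/25 21/25 0; 0 0 0 1]
det M = 3; M⁻¹ = [2 0 4 0; 0 7/50 -8/25 0; 0 12/25 7/75 0; 0 0 0 1]
M⁻¹ · (1733/125, -52/125, -804/125)ᵀ = (2, 2, -4/5)ᵀ

p = (2, 2, -4/5)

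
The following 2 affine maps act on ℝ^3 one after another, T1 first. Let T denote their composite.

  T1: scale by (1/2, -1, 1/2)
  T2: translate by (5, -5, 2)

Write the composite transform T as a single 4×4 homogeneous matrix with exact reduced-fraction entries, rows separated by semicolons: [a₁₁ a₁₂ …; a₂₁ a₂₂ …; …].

T1 = [1/2 0 0 0; 0 -1 0 0; 0 0 1/2 0; 0 0 0 1]
T2·T1 = [1/2 0 0 5; 0 -1 0 -5; 0 0 1/2 2; 0 0 0 1]

T = [1/2 0 0 5; 0 -1 0 -5; 0 0 1/2 2; 0 0 0 1]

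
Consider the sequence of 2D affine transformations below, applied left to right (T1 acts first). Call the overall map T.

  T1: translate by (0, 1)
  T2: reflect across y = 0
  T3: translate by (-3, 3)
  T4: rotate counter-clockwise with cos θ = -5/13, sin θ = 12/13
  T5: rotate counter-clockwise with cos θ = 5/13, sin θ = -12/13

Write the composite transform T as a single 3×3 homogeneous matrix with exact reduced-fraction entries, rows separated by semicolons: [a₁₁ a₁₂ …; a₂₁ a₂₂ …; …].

T1 = [1 0 0; 0 1 1; 0 0 1]
T2·T1 = [1 0 0; 0 -1 -1; 0 0 1]
T3·…·T1 = [1 0 -3; 0 -1 2; 0 0 1]
T4·…·T1 = [-5/13 12/13 -9/13; 12/13 5/13 -46/13; 0 0 1]
T5·…·T1 = [119/169 120/169 -597/169; 120/169 -119/169 -122/169; 0 0 1]

T = [119/169 120/169 -597/169; 120/169 -119/169 -122/169; 0 0 1]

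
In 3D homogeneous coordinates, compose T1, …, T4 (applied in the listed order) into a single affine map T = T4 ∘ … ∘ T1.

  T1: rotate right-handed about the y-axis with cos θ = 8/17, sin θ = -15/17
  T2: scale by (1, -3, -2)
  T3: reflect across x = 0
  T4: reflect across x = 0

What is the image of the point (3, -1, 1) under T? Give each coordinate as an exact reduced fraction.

T1 rotate right-handed about the y-axis with cos θ = 8/17, sin θ = -15/17: (3, -1, 1) → (9/17, -1, 53/17)
T2 scale by (1, -3, -2): (9/17, -1, 53/17) → (9/17, 3, -106/17)
T3 reflect across x = 0: (9/17, 3, -106/17) → (-9/17, 3, -106/17)
T4 reflect across x = 0: (-9/17, 3, -106/17) → (9/17, 3, -106/17)

T(p) = (9/17, 3, -106/17)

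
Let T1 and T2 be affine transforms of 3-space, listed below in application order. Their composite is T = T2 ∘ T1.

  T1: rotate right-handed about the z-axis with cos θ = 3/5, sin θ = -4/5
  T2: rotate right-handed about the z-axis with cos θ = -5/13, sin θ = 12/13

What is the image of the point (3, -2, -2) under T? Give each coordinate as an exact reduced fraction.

T(p) = (211/65, 102/65, -2)

T1 rotate right-handed about the z-axis with cos θ = 3/5, sin θ = -4/5: (3, -2, -2) → (1/5, -18/5, -2)
T2 rotate right-handed about the z-axis with cos θ = -5/13, sin θ = 12/13: (1/5, -18/5, -2) → (211/65, 102/65, -2)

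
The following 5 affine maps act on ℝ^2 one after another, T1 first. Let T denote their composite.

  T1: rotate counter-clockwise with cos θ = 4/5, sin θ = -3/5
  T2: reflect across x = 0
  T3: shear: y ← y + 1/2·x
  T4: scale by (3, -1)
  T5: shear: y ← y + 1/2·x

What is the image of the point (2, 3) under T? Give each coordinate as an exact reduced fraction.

T(p) = (-51/5, -23/5)

T1 rotate counter-clockwise with cos θ = 4/5, sin θ = -3/5: (2, 3) → (17/5, 6/5)
T2 reflect across x = 0: (17/5, 6/5) → (-17/5, 6/5)
T3 shear: y ← y + 1/2·x: (-17/5, 6/5) → (-17/5, -1/2)
T4 scale by (3, -1): (-17/5, -1/2) → (-51/5, 1/2)
T5 shear: y ← y + 1/2·x: (-51/5, 1/2) → (-51/5, -23/5)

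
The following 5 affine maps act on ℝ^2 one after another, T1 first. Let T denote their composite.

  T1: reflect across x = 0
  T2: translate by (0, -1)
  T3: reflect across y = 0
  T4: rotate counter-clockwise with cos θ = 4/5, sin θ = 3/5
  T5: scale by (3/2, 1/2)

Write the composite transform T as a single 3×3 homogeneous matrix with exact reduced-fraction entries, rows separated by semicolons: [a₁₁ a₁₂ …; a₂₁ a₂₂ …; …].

T = [-6/5 9/10 -9/10; -3/10 -2/5 2/5; 0 0 1]

T1 = [-1 0 0; 0 1 0; 0 0 1]
T2·T1 = [-1 0 0; 0 1 -1; 0 0 1]
T3·…·T1 = [-1 0 0; 0 -1 1; 0 0 1]
T4·…·T1 = [-4/5 3/5 -3/5; -3/5 -4/5 4/5; 0 0 1]
T5·…·T1 = [-6/5 9/10 -9/10; -3/10 -2/5 2/5; 0 0 1]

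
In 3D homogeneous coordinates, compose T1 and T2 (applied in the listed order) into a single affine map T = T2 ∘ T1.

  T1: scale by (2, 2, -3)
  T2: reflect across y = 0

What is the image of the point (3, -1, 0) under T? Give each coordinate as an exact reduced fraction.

T(p) = (6, 2, 0)

T1 scale by (2, 2, -3): (3, -1, 0) → (6, -2, 0)
T2 reflect across y = 0: (6, -2, 0) → (6, 2, 0)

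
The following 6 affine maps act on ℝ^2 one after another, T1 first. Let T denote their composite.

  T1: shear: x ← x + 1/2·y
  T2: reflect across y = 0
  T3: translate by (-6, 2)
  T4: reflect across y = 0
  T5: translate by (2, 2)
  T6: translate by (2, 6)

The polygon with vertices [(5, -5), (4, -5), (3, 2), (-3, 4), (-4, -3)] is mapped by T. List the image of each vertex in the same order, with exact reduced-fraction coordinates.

T1 shear: x ← x + 1/2·y: (5, -5) → (5/2, -5); (4, -5) → (3/2, -5); (3, 2) → (4, 2); (-3, 4) → (-1, 4); (-4, -3) → (-11/2, -3)
T2 reflect across y = 0: (5/2, -5) → (5/2, 5); (3/2, -5) → (3/2, 5); (4, 2) → (4, -2); (-1, 4) → (-1, -4); (-11/2, -3) → (-11/2, 3)
T3 translate by (-6, 2): (5/2, 5) → (-7/2, 7); (3/2, 5) → (-9/2, 7); (4, -2) → (-2, 0); (-1, -4) → (-7, -2); (-11/2, 3) → (-23/2, 5)
T4 reflect across y = 0: (-7/2, 7) → (-7/2, -7); (-9/2, 7) → (-9/2, -7); (-2, 0) → (-2, 0); (-7, -2) → (-7, 2); (-23/2, 5) → (-23/2, -5)
T5 translate by (2, 2): (-7/2, -7) → (-3/2, -5); (-9/2, -7) → (-5/2, -5); (-2, 0) → (0, 2); (-7, 2) → (-5, 4); (-23/2, -5) → (-19/2, -3)
T6 translate by (2, 6): (-3/2, -5) → (1/2, 1); (-5/2, -5) → (-1/2, 1); (0, 2) → (2, 8); (-5, 4) → (-3, 10); (-19/2, -3) → (-15/2, 3)

image vertices: (1/2, 1), (-1/2, 1), (2, 8), (-3, 10), (-15/2, 3)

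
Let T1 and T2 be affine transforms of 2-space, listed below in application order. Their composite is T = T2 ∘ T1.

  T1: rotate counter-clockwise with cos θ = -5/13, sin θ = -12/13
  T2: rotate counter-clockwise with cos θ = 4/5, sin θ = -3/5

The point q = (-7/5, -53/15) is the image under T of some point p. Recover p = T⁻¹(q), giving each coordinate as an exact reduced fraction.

p = (3, 7/3)

T1 = [-5/13 12/13 0; -12/13 -5/13 0; 0 0 1]
T2·T1 = [-56/65 33/65 0; -33/65 -56/65 0; 0 0 1]
det M = 1; M⁻¹ = [-56/65 -33/65 0; 33/65 -56/65 0; 0 0 1]
M⁻¹ · (-7/5, -53/15)ᵀ = (3, 7/3)ᵀ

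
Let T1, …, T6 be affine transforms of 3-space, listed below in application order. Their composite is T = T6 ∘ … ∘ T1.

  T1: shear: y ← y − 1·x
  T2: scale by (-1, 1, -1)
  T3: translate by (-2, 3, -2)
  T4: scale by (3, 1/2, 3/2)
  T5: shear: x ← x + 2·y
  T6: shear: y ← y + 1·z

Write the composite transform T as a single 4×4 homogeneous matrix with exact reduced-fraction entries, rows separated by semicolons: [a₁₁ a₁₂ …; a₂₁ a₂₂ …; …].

T = [-4 1 0 -3; -1/2 1/2 -3/2 -3/2; 0 0 -3/2 -3; 0 0 0 1]

T1 = [1 0 0 0; -1 1 0 0; 0 0 1 0; 0 0 0 1]
T2·T1 = [-1 0 0 0; -1 1 0 0; 0 0 -1 0; 0 0 0 1]
T3·…·T1 = [-1 0 0 -2; -1 1 0 3; 0 0 -1 -2; 0 0 0 1]
T4·…·T1 = [-3 0 0 -6; -1/2 1/2 0 3/2; 0 0 -3/2 -3; 0 0 0 1]
T5·…·T1 = [-4 1 0 -3; -1/2 1/2 0 3/2; 0 0 -3/2 -3; 0 0 0 1]
T6·…·T1 = [-4 1 0 -3; -1/2 1/2 -3/2 -3/2; 0 0 -3/2 -3; 0 0 0 1]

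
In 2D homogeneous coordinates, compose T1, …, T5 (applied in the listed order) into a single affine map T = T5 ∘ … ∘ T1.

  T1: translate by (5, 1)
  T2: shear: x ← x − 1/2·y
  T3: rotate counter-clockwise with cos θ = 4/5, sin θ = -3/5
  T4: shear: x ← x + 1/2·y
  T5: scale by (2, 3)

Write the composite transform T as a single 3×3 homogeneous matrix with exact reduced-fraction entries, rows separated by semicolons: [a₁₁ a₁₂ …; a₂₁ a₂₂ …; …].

T1 = [1 0 5; 0 1 1; 0 0 1]
T2·T1 = [1 -1/2 9/2; 0 1 1; 0 0 1]
T3·…·T1 = [4/5 1/5 21/5; -3/5 11/10 -19/10; 0 0 1]
T4·…·T1 = [1/2 3/4 13/4; -3/5 11/10 -19/10; 0 0 1]
T5·…·T1 = [1 3/2 13/2; -9/5 33/10 -57/10; 0 0 1]

T = [1 3/2 13/2; -9/5 33/10 -57/10; 0 0 1]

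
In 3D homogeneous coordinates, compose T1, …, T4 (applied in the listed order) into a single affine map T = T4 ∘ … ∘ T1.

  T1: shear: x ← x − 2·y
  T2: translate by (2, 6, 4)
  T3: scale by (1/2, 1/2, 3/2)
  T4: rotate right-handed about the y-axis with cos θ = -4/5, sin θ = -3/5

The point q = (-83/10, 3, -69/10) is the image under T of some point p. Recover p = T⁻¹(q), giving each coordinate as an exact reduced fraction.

p = (3, 0, 3)

T1 = [1 -2 0 0; 0 1 0 0; 0 0 1 0; 0 0 0 1]
T2·T1 = [1 -2 0 2; 0 1 0 6; 0 0 1 4; 0 0 0 1]
T3·…·T1 = [1/2 -1 0 1; 0 1/2 0 3; 0 0 3/2 6; 0 0 0 1]
T4·…·T1 = [-2/5 4/5 -9/10 -22/5; 0 1/2 0 3; 3/10 -3/5 -6/5 -21/5; 0 0 0 1]
det M = 3/8; M⁻¹ = [-8/5 4 6/5 -14; 0 2 0 -6; -2/5 0 -8/15 -4; 0 0 0 1]
M⁻¹ · (-83/10, 3, -69/10)ᵀ = (3, 0, 3)ᵀ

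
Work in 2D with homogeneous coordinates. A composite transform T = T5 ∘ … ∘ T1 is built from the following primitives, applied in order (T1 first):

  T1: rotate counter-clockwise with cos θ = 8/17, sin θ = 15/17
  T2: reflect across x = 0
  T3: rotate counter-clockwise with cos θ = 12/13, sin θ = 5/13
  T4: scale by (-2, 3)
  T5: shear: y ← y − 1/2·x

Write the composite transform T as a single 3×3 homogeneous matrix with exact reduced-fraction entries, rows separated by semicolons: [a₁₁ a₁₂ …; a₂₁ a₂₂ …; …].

T = [342/221 -280/221 0; 249/221 653/221 0; 0 0 1]

T1 = [8/17 -15/17 0; 15/17 8/17 0; 0 0 1]
T2·T1 = [-8/17 15/17 0; 15/17 8/17 0; 0 0 1]
T3·…·T1 = [-171/221 140/221 0; 140/221 171/221 0; 0 0 1]
T4·…·T1 = [342/221 -280/221 0; 420/221 513/221 0; 0 0 1]
T5·…·T1 = [342/221 -280/221 0; 249/221 653/221 0; 0 0 1]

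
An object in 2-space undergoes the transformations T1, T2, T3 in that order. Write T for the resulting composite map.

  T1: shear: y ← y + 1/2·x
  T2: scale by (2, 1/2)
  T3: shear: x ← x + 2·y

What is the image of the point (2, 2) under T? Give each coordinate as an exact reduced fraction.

T(p) = (7, 3/2)

T1 shear: y ← y + 1/2·x: (2, 2) → (2, 3)
T2 scale by (2, 1/2): (2, 3) → (4, 3/2)
T3 shear: x ← x + 2·y: (4, 3/2) → (7, 3/2)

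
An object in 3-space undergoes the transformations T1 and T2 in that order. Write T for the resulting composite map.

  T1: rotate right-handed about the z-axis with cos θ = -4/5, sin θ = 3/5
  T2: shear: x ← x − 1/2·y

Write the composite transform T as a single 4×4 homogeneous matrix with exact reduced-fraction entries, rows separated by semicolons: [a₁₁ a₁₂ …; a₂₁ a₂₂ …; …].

T = [-11/10 -1/5 0 0; 3/5 -4/5 0 0; 0 0 1 0; 0 0 0 1]

T1 = [-4/5 -3/5 0 0; 3/5 -4/5 0 0; 0 0 1 0; 0 0 0 1]
T2·T1 = [-11/10 -1/5 0 0; 3/5 -4/5 0 0; 0 0 1 0; 0 0 0 1]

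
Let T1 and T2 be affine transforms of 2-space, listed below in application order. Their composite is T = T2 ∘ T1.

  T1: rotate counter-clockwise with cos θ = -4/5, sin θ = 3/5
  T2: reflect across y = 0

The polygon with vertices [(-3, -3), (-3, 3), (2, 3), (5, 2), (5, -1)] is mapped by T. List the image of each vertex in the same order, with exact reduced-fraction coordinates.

T1 rotate counter-clockwise with cos θ = -4/5, sin θ = 3/5: (-3, -3) → (21/5, 3/5); (-3, 3) → (3/5, -21/5); (2, 3) → (-17/5, -6/5); (5, 2) → (-26/5, 7/5); (5, -1) → (-17/5, 19/5)
T2 reflect across y = 0: (21/5, 3/5) → (21/5, -3/5); (3/5, -21/5) → (3/5, 21/5); (-17/5, -6/5) → (-17/5, 6/5); (-26/5, 7/5) → (-26/5, -7/5); (-17/5, 19/5) → (-17/5, -19/5)

image vertices: (21/5, -3/5), (3/5, 21/5), (-17/5, 6/5), (-26/5, -7/5), (-17/5, -19/5)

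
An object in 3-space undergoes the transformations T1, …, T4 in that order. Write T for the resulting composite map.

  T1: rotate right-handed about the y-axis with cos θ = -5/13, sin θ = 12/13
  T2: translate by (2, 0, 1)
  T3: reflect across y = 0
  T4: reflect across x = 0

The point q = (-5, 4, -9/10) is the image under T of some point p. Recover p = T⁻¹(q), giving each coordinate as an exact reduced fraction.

p = (3/5, -4, 7/2)

T1 = [-5/13 0 12/13 0; 0 1 0 0; -12/13 0 -5/13 0; 0 0 0 1]
T2·T1 = [-5/13 0 12/13 2; 0 1 0 0; -12/13 0 -5/13 1; 0 0 0 1]
T3·…·T1 = [-5/13 0 12/13 2; 0 -1 0 0; -12/13 0 -5/13 1; 0 0 0 1]
T4·…·T1 = [5/13 0 -12/13 -2; 0 -1 0 0; -12/13 0 -5/13 1; 0 0 0 1]
det M = 1; M⁻¹ = [5/13 0 -12/13 22/13; 0 -1 0 0; -12/13 0 -5/13 -19/13; 0 0 0 1]
M⁻¹ · (-5, 4, -9/10)ᵀ = (3/5, -4, 7/2)ᵀ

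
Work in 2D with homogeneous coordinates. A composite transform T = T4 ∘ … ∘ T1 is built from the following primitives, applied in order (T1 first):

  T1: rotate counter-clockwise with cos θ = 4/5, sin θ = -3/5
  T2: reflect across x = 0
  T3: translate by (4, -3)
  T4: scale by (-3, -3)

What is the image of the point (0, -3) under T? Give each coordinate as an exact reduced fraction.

T1 rotate counter-clockwise with cos θ = 4/5, sin θ = -3/5: (0, -3) → (-9/5, -12/5)
T2 reflect across x = 0: (-9/5, -12/5) → (9/5, -12/5)
T3 translate by (4, -3): (9/5, -12/5) → (29/5, -27/5)
T4 scale by (-3, -3): (29/5, -27/5) → (-87/5, 81/5)

T(p) = (-87/5, 81/5)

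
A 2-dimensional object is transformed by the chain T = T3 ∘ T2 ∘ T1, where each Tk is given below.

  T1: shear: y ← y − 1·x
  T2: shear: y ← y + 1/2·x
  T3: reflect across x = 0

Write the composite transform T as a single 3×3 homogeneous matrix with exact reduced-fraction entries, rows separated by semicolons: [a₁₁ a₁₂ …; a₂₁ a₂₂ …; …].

T1 = [1 0 0; -1 1 0; 0 0 1]
T2·T1 = [1 0 0; -1/2 1 0; 0 0 1]
T3·…·T1 = [-1 0 0; -1/2 1 0; 0 0 1]

T = [-1 0 0; -1/2 1 0; 0 0 1]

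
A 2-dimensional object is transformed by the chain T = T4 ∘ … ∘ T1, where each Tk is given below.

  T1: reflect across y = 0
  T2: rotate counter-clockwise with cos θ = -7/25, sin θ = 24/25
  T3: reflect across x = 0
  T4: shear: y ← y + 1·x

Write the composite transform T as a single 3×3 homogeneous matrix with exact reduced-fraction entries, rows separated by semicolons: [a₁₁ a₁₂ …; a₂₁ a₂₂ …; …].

T = [7/25 -24/25 0; 31/25 -17/25 0; 0 0 1]

T1 = [1 0 0; 0 -1 0; 0 0 1]
T2·T1 = [-7/25 24/25 0; 24/25 7/25 0; 0 0 1]
T3·…·T1 = [7/25 -24/25 0; 24/25 7/25 0; 0 0 1]
T4·…·T1 = [7/25 -24/25 0; 31/25 -17/25 0; 0 0 1]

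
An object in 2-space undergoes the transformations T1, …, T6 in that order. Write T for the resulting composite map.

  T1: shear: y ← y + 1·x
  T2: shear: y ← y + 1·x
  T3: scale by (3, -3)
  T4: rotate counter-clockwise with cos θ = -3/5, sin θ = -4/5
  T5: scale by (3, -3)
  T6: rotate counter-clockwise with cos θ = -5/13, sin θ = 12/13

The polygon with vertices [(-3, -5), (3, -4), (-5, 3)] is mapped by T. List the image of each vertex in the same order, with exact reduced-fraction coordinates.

image vertices: (-4653/65, 4779/65), (9/5, -162/5), (-2043/65, 4599/65)

T1 shear: y ← y + 1·x: (-3, -5) → (-3, -8); (3, -4) → (3, -1); (-5, 3) → (-5, -2)
T2 shear: y ← y + 1·x: (-3, -8) → (-3, -11); (3, -1) → (3, 2); (-5, -2) → (-5, -7)
T3 scale by (3, -3): (-3, -11) → (-9, 33); (3, 2) → (9, -6); (-5, -7) → (-15, 21)
T4 rotate counter-clockwise with cos θ = -3/5, sin θ = -4/5: (-9, 33) → (159/5, -63/5); (9, -6) → (-51/5, -18/5); (-15, 21) → (129/5, -3/5)
T5 scale by (3, -3): (159/5, -63/5) → (477/5, 189/5); (-51/5, -18/5) → (-153/5, 54/5); (129/5, -3/5) → (387/5, 9/5)
T6 rotate counter-clockwise with cos θ = -5/13, sin θ = 12/13: (477/5, 189/5) → (-4653/65, 4779/65); (-153/5, 54/5) → (9/5, -162/5); (387/5, 9/5) → (-2043/65, 4599/65)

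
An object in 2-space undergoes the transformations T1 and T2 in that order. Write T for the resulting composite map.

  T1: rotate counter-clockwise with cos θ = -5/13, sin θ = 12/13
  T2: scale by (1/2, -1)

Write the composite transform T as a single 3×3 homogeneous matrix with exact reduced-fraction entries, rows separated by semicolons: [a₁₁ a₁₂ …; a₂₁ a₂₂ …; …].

T1 = [-5/13 -12/13 0; 12/13 -5/13 0; 0 0 1]
T2·T1 = [-5/26 -6/13 0; -12/13 5/13 0; 0 0 1]

T = [-5/26 -6/13 0; -12/13 5/13 0; 0 0 1]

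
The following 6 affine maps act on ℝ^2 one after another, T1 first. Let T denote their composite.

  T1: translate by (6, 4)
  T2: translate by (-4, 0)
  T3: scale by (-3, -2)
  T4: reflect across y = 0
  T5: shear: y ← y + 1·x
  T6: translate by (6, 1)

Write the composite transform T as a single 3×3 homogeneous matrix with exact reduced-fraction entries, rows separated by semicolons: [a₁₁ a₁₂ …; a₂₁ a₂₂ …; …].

T1 = [1 0 6; 0 1 4; 0 0 1]
T2·T1 = [1 0 2; 0 1 4; 0 0 1]
T3·…·T1 = [-3 0 -6; 0 -2 -8; 0 0 1]
T4·…·T1 = [-3 0 -6; 0 2 8; 0 0 1]
T5·…·T1 = [-3 0 -6; -3 2 2; 0 0 1]
T6·…·T1 = [-3 0 0; -3 2 3; 0 0 1]

T = [-3 0 0; -3 2 3; 0 0 1]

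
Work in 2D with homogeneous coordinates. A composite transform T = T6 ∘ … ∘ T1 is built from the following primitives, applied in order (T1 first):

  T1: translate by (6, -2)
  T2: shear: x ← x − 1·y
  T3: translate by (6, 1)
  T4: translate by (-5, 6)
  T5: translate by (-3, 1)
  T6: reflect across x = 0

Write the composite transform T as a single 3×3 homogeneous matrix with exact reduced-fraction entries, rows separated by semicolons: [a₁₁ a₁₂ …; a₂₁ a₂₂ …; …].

T1 = [1 0 6; 0 1 -2; 0 0 1]
T2·T1 = [1 -1 8; 0 1 -2; 0 0 1]
T3·…·T1 = [1 -1 14; 0 1 -1; 0 0 1]
T4·…·T1 = [1 -1 9; 0 1 5; 0 0 1]
T5·…·T1 = [1 -1 6; 0 1 6; 0 0 1]
T6·…·T1 = [-1 1 -6; 0 1 6; 0 0 1]

T = [-1 1 -6; 0 1 6; 0 0 1]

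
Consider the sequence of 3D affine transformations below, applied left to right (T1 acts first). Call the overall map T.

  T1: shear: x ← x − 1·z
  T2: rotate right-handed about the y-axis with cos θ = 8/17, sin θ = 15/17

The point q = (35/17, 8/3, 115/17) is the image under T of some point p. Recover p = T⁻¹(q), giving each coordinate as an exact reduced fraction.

T1 = [1 0 -1 0; 0 1 0 0; 0 0 1 0; 0 0 0 1]
T2·T1 = [8/17 0 7/17 0; 0 1 0 0; -15/17 0 23/17 0; 0 0 0 1]
det M = 1; M⁻¹ = [23/17 0 -7/17 0; 0 1 0 0; 15/17 0 8/17 0; 0 0 0 1]
M⁻¹ · (35/17, 8/3, 115/17)ᵀ = (0, 8/3, 5)ᵀ

p = (0, 8/3, 5)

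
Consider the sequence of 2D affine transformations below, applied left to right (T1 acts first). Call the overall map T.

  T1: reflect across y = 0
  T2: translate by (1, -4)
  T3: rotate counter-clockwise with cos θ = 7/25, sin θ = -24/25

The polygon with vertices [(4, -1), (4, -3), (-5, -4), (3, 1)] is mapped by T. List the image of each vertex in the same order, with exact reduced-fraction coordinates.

image vertices: (-37/25, -141/25), (11/25, -127/25), (-28/25, 96/25), (-92/25, -131/25)

T1 reflect across y = 0: (4, -1) → (4, 1); (4, -3) → (4, 3); (-5, -4) → (-5, 4); (3, 1) → (3, -1)
T2 translate by (1, -4): (4, 1) → (5, -3); (4, 3) → (5, -1); (-5, 4) → (-4, 0); (3, -1) → (4, -5)
T3 rotate counter-clockwise with cos θ = 7/25, sin θ = -24/25: (5, -3) → (-37/25, -141/25); (5, -1) → (11/25, -127/25); (-4, 0) → (-28/25, 96/25); (4, -5) → (-92/25, -131/25)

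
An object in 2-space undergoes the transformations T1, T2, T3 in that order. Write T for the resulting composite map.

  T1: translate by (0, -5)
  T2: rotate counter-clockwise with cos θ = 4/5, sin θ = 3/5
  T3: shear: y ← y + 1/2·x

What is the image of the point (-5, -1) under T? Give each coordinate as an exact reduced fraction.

T(p) = (-2/5, -8)

T1 translate by (0, -5): (-5, -1) → (-5, -6)
T2 rotate counter-clockwise with cos θ = 4/5, sin θ = 3/5: (-5, -6) → (-2/5, -39/5)
T3 shear: y ← y + 1/2·x: (-2/5, -39/5) → (-2/5, -8)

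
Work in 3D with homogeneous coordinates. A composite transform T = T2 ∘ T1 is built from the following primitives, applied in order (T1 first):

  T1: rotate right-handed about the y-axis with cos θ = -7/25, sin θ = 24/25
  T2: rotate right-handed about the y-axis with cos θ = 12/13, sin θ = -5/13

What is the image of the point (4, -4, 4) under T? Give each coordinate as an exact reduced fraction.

T1 rotate right-handed about the y-axis with cos θ = -7/25, sin θ = 24/25: (4, -4, 4) → (68/25, -4, -124/25)
T2 rotate right-handed about the y-axis with cos θ = 12/13, sin θ = -5/13: (68/25, -4, -124/25) → (1436/325, -4, -1148/325)

T(p) = (1436/325, -4, -1148/325)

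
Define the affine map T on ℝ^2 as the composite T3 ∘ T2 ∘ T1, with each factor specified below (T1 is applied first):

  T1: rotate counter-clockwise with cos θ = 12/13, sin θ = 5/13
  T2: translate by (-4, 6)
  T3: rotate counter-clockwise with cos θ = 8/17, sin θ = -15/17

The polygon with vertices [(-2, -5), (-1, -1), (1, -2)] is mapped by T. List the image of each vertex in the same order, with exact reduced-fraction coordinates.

T1 rotate counter-clockwise with cos θ = 12/13, sin θ = 5/13: (-2, -5) → (1/13, -70/13); (-1, -1) → (-7/13, -17/13); (1, -2) → (22/13, -19/13)
T2 translate by (-4, 6): (1/13, -70/13) → (-51/13, 8/13); (-7/13, -17/13) → (-59/13, 61/13); (22/13, -19/13) → (-30/13, 59/13)
T3 rotate counter-clockwise with cos θ = 8/17, sin θ = -15/17: (-51/13, 8/13) → (-288/221, 829/221); (-59/13, 61/13) → (443/221, 1373/221); (-30/13, 59/13) → (645/221, 922/221)

image vertices: (-288/221, 829/221), (443/221, 1373/221), (645/221, 922/221)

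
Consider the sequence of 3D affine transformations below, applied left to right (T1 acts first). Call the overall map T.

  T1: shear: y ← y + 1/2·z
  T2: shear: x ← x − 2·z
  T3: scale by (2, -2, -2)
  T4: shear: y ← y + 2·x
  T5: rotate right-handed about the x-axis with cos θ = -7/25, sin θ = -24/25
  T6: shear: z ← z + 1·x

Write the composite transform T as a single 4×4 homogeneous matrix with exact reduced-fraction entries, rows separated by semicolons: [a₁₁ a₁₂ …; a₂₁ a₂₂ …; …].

T1 = [1 0 0 0; 0 1 1/2 0; 0 0 1 0; 0 0 0 1]
T2·T1 = [1 0 -2 0; 0 1 1/2 0; 0 0 1 0; 0 0 0 1]
T3·…·T1 = [2 0 -4 0; 0 -2 -1 0; 0 0 -2 0; 0 0 0 1]
T4·…·T1 = [2 0 -4 0; 4 -2 -9 0; 0 0 -2 0; 0 0 0 1]
T5·…·T1 = [2 0 -4 0; -28/25 14/25 3/5 0; -96/25 48/25 46/5 0; 0 0 0 1]
T6·…·T1 = [2 0 -4 0; -28/25 14/25 3/5 0; -46/25 48/25 26/5 0; 0 0 0 1]

T = [2 0 -4 0; -28/25 14/25 3/5 0; -46/25 48/25 26/5 0; 0 0 0 1]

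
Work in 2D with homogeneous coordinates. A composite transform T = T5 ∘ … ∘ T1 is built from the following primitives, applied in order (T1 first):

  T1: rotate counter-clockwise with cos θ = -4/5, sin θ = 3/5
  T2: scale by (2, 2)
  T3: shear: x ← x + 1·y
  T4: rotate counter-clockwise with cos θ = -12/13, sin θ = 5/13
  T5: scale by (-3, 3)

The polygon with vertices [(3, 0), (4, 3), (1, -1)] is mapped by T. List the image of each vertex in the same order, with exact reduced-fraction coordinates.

T1 rotate counter-clockwise with cos θ = -4/5, sin θ = 3/5: (3, 0) → (-12/5, 9/5); (4, 3) → (-5, 0); (1, -1) → (-1/5, 7/5)
T2 scale by (2, 2): (-12/5, 9/5) → (-24/5, 18/5); (-5, 0) → (-10, 0); (-1/5, 7/5) → (-2/5, 14/5)
T3 shear: x ← x + 1·y: (-24/5, 18/5) → (-6/5, 18/5); (-10, 0) → (-10, 0); (-2/5, 14/5) → (12/5, 14/5)
T4 rotate counter-clockwise with cos θ = -12/13, sin θ = 5/13: (-6/5, 18/5) → (-18/65, -246/65); (-10, 0) → (120/13, -50/13); (12/5, 14/5) → (-214/65, -108/65)
T5 scale by (-3, 3): (-18/65, -246/65) → (54/65, -738/65); (120/13, -50/13) → (-360/13, -150/13); (-214/65, -108/65) → (642/65, -324/65)

image vertices: (54/65, -738/65), (-360/13, -150/13), (642/65, -324/65)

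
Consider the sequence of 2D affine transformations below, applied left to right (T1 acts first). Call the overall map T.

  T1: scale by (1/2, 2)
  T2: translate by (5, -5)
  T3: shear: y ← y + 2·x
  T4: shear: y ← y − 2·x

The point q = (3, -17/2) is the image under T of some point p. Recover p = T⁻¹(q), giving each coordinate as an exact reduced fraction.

p = (-4, -7/4)

T1 = [1/2 0 0; 0 2 0; 0 0 1]
T2·T1 = [1/2 0 5; 0 2 -5; 0 0 1]
T3·…·T1 = [1/2 0 5; 1 2 5; 0 0 1]
T4·…·T1 = [1/2 0 5; 0 2 -5; 0 0 1]
det M = 1; M⁻¹ = [2 0 -10; 0 1/2 5/2; 0 0 1]
M⁻¹ · (3, -17/2)ᵀ = (-4, -7/4)ᵀ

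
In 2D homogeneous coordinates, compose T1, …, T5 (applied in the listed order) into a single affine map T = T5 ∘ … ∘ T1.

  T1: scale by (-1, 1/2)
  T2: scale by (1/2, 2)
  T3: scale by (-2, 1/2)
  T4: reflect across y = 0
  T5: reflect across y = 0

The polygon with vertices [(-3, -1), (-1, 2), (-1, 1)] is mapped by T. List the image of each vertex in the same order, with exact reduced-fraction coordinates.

T1 scale by (-1, 1/2): (-3, -1) → (3, -1/2); (-1, 2) → (1, 1); (-1, 1) → (1, 1/2)
T2 scale by (1/2, 2): (3, -1/2) → (3/2, -1); (1, 1) → (1/2, 2); (1, 1/2) → (1/2, 1)
T3 scale by (-2, 1/2): (3/2, -1) → (-3, -1/2); (1/2, 2) → (-1, 1); (1/2, 1) → (-1, 1/2)
T4 reflect across y = 0: (-3, -1/2) → (-3, 1/2); (-1, 1) → (-1, -1); (-1, 1/2) → (-1, -1/2)
T5 reflect across y = 0: (-3, 1/2) → (-3, -1/2); (-1, -1) → (-1, 1); (-1, -1/2) → (-1, 1/2)

image vertices: (-3, -1/2), (-1, 1), (-1, 1/2)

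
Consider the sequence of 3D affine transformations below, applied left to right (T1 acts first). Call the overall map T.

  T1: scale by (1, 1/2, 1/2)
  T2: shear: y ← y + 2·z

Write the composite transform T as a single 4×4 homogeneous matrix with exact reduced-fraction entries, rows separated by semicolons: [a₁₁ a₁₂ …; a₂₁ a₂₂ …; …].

T = [1 0 0 0; 0 1/2 1 0; 0 0 1/2 0; 0 0 0 1]

T1 = [1 0 0 0; 0 1/2 0 0; 0 0 1/2 0; 0 0 0 1]
T2·T1 = [1 0 0 0; 0 1/2 1 0; 0 0 1/2 0; 0 0 0 1]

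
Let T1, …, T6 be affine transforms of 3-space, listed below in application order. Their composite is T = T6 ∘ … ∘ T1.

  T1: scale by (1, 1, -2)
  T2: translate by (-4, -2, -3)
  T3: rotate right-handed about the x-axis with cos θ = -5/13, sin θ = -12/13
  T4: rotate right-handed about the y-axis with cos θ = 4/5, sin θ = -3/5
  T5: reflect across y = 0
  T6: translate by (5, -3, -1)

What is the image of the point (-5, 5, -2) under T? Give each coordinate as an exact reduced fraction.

T(p) = (-4/13, -36/13, -116/13)

T1 scale by (1, 1, -2): (-5, 5, -2) → (-5, 5, 4)
T2 translate by (-4, -2, -3): (-5, 5, 4) → (-9, 3, 1)
T3 rotate right-handed about the x-axis with cos θ = -5/13, sin θ = -12/13: (-9, 3, 1) → (-9, -3/13, -41/13)
T4 rotate right-handed about the y-axis with cos θ = 4/5, sin θ = -3/5: (-9, -3/13, -41/13) → (-69/13, -3/13, -103/13)
T5 reflect across y = 0: (-69/13, -3/13, -103/13) → (-69/13, 3/13, -103/13)
T6 translate by (5, -3, -1): (-69/13, 3/13, -103/13) → (-4/13, -36/13, -116/13)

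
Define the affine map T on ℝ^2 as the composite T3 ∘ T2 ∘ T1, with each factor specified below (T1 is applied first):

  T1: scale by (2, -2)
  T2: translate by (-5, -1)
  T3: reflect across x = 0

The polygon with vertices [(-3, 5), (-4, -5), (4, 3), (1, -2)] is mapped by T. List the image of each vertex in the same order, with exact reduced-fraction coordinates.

image vertices: (11, -11), (13, 9), (-3, -7), (3, 3)

T1 scale by (2, -2): (-3, 5) → (-6, -10); (-4, -5) → (-8, 10); (4, 3) → (8, -6); (1, -2) → (2, 4)
T2 translate by (-5, -1): (-6, -10) → (-11, -11); (-8, 10) → (-13, 9); (8, -6) → (3, -7); (2, 4) → (-3, 3)
T3 reflect across x = 0: (-11, -11) → (11, -11); (-13, 9) → (13, 9); (3, -7) → (-3, -7); (-3, 3) → (3, 3)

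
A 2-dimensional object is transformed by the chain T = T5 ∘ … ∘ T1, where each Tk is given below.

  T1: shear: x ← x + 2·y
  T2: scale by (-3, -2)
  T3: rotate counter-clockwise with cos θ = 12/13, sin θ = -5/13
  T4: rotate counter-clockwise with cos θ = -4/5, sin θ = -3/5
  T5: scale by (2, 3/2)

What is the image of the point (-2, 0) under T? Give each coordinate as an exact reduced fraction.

T(p) = (-756/65, -144/65)

T1 shear: x ← x + 2·y: (-2, 0) → (-2, 0)
T2 scale by (-3, -2): (-2, 0) → (6, 0)
T3 rotate counter-clockwise with cos θ = 12/13, sin θ = -5/13: (6, 0) → (72/13, -30/13)
T4 rotate counter-clockwise with cos θ = -4/5, sin θ = -3/5: (72/13, -30/13) → (-378/65, -96/65)
T5 scale by (2, 3/2): (-378/65, -96/65) → (-756/65, -144/65)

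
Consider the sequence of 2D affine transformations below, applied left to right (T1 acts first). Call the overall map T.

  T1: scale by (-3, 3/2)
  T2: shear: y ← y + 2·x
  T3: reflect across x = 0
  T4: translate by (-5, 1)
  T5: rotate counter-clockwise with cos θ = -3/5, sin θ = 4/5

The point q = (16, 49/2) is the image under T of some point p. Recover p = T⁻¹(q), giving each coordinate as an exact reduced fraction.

p = (5, 1)

T1 = [-3 0 0; 0 3/2 0; 0 0 1]
T2·T1 = [-3 0 0; -6 3/2 0; 0 0 1]
T3·…·T1 = [3 0 0; -6 3/2 0; 0 0 1]
T4·…·T1 = [3 0 -5; -6 3/2 1; 0 0 1]
T5·…·T1 = [3 -6/5 11/5; 6 -9/10 -23/5; 0 0 1]
det M = 9/2; M⁻¹ = [-1/5 4/15 5/3; -4/3 2/3 6; 0 0 1]
M⁻¹ · (16, 49/2)ᵀ = (5, 1)ᵀ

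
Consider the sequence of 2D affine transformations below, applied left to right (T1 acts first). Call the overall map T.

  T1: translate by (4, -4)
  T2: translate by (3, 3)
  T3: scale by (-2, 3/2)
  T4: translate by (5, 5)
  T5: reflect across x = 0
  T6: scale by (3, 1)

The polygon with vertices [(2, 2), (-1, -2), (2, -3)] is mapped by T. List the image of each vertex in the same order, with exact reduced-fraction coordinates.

T1 translate by (4, -4): (2, 2) → (6, -2); (-1, -2) → (3, -6); (2, -3) → (6, -7)
T2 translate by (3, 3): (6, -2) → (9, 1); (3, -6) → (6, -3); (6, -7) → (9, -4)
T3 scale by (-2, 3/2): (9, 1) → (-18, 3/2); (6, -3) → (-12, -9/2); (9, -4) → (-18, -6)
T4 translate by (5, 5): (-18, 3/2) → (-13, 13/2); (-12, -9/2) → (-7, 1/2); (-18, -6) → (-13, -1)
T5 reflect across x = 0: (-13, 13/2) → (13, 13/2); (-7, 1/2) → (7, 1/2); (-13, -1) → (13, -1)
T6 scale by (3, 1): (13, 13/2) → (39, 13/2); (7, 1/2) → (21, 1/2); (13, -1) → (39, -1)

image vertices: (39, 13/2), (21, 1/2), (39, -1)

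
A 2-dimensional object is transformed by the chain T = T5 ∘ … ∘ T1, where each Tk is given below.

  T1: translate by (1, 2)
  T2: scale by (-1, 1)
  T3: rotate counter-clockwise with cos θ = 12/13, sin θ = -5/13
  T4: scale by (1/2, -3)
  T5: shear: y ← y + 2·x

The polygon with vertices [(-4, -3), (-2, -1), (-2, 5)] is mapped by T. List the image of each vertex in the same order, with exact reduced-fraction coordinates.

T1 translate by (1, 2): (-4, -3) → (-3, -1); (-2, -1) → (-1, 1); (-2, 5) → (-1, 7)
T2 scale by (-1, 1): (-3, -1) → (3, -1); (-1, 1) → (1, 1); (-1, 7) → (1, 7)
T3 rotate counter-clockwise with cos θ = 12/13, sin θ = -5/13: (3, -1) → (31/13, -27/13); (1, 1) → (17/13, 7/13); (1, 7) → (47/13, 79/13)
T4 scale by (1/2, -3): (31/13, -27/13) → (31/26, 81/13); (17/13, 7/13) → (17/26, -21/13); (47/13, 79/13) → (47/26, -237/13)
T5 shear: y ← y + 2·x: (31/26, 81/13) → (31/26, 112/13); (17/26, -21/13) → (17/26, -4/13); (47/26, -237/13) → (47/26, -190/13)

image vertices: (31/26, 112/13), (17/26, -4/13), (47/26, -190/13)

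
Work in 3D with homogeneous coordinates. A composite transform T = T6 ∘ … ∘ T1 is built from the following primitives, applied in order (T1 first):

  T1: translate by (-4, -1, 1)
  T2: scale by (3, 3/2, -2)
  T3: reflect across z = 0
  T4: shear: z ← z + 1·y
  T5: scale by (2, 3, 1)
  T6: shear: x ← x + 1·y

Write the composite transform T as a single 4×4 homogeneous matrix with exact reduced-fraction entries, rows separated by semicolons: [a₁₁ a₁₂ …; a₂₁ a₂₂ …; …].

T = [6 9/2 0 -57/2; 0 9/2 0 -9/2; 0 3/2 2 1/2; 0 0 0 1]

T1 = [1 0 0 -4; 0 1 0 -1; 0 0 1 1; 0 0 0 1]
T2·T1 = [3 0 0 -12; 0 3/2 0 -3/2; 0 0 -2 -2; 0 0 0 1]
T3·…·T1 = [3 0 0 -12; 0 3/2 0 -3/2; 0 0 2 2; 0 0 0 1]
T4·…·T1 = [3 0 0 -12; 0 3/2 0 -3/2; 0 3/2 2 1/2; 0 0 0 1]
T5·…·T1 = [6 0 0 -24; 0 9/2 0 -9/2; 0 3/2 2 1/2; 0 0 0 1]
T6·…·T1 = [6 9/2 0 -57/2; 0 9/2 0 -9/2; 0 3/2 2 1/2; 0 0 0 1]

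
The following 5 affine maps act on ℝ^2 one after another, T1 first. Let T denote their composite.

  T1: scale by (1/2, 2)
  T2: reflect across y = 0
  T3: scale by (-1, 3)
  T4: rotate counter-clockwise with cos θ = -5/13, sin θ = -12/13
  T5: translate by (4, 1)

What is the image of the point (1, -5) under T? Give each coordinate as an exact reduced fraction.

T1 scale by (1/2, 2): (1, -5) → (1/2, -10)
T2 reflect across y = 0: (1/2, -10) → (1/2, 10)
T3 scale by (-1, 3): (1/2, 10) → (-1/2, 30)
T4 rotate counter-clockwise with cos θ = -5/13, sin θ = -12/13: (-1/2, 30) → (725/26, -144/13)
T5 translate by (4, 1): (725/26, -144/13) → (829/26, -131/13)

T(p) = (829/26, -131/13)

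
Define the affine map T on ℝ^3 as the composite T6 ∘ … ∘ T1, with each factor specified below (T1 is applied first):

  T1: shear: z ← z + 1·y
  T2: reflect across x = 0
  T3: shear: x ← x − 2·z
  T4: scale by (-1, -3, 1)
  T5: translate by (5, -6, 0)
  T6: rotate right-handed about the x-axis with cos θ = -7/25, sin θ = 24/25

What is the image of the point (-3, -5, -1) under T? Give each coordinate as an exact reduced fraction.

T1 shear: z ← z + 1·y: (-3, -5, -1) → (-3, -5, -6)
T2 reflect across x = 0: (-3, -5, -6) → (3, -5, -6)
T3 shear: x ← x − 2·z: (3, -5, -6) → (15, -5, -6)
T4 scale by (-1, -3, 1): (15, -5, -6) → (-15, 15, -6)
T5 translate by (5, -6, 0): (-15, 15, -6) → (-10, 9, -6)
T6 rotate right-handed about the x-axis with cos θ = -7/25, sin θ = 24/25: (-10, 9, -6) → (-10, 81/25, 258/25)

T(p) = (-10, 81/25, 258/25)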